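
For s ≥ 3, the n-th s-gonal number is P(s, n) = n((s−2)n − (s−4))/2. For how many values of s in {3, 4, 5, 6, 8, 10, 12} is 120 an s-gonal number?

2

s = 3: P(3, 15) = 120. ✓
s = 4: P(4, 10) = 100 and P(4, 11) = 121; 120 is not s-gonal.
s = 5: P(5, 9) = 117 and P(5, 10) = 145; 120 is not s-gonal.
s = 6: P(6, 8) = 120. ✓
s = 8: P(8, 6) = 96 and P(8, 7) = 133; 120 is not s-gonal.
s = 10: P(10, 5) = 85 and P(10, 6) = 126; 120 is not s-gonal.
s = 12: P(12, 5) = 105 and P(12, 6) = 156; 120 is not s-gonal.
Hits: s ∈ {3, 6} → 2.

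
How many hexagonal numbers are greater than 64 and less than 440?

10

The n-th hexagonal number is n(2n−1).
Smallest index with value > 64: n = 6 (giving 66).
Largest index with value < 440: n = 15 (giving 435).
Indices 6 through 15: 10 terms.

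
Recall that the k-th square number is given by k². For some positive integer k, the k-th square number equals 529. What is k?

23

We need n² = 529, so n = √529 = 23.
Check: 23² = 529. ✓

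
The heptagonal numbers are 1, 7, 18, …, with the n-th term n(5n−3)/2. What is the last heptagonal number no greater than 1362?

1288

Solve n(5n−3)/2 ≤ 1362 for integer n.
n = 23 gives 1288 ≤ 1362, while n = 24 gives 1404 > 1362; so the answer is 1288.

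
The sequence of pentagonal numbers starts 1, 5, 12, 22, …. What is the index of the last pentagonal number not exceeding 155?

Solve n(3n−1)/2 ≤ 155 for integer n.
n = 10 gives 145 ≤ 155, while n = 11 gives 176 > 155; so the answer is index 10.

10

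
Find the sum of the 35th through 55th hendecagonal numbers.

191520

Σ i(9i−7)/2 = (9Σi² − 7Σi) / 2 over i = 35..55.
Σi = 1540 − 595 = 945 and Σi² = 56980 − 13685 = 43295.
(9·43295 − 7·945) / 2 = 383040/2 = 191520.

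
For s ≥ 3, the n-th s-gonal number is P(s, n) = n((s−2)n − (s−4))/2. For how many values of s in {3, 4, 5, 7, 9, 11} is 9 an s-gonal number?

s = 3: P(3, 3) = 6 and P(3, 4) = 10; 9 is not s-gonal.
s = 4: P(4, 3) = 9. ✓
s = 5: P(5, 2) = 5 and P(5, 3) = 12; 9 is not s-gonal.
s = 7: P(7, 2) = 7 and P(7, 3) = 18; 9 is not s-gonal.
s = 9: P(9, 2) = 9. ✓
s = 11: P(11, 1) = 1 and P(11, 2) = 11; 9 is not s-gonal.
Hits: s ∈ {4, 9} → 2.

2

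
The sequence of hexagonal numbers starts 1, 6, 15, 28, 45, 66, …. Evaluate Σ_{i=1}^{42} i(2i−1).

Σ i(2i−1) = 2Σi² − Σi over i = 1..42.
Σi = 903 and Σi² = 25585.
2·25585 − 1·903 = 50267.

50267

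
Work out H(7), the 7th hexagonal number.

7·(2·7 − 1) = 7·13 = 91.

91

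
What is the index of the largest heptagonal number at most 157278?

Solve n(5n−3)/2 ≤ 157278 for integer n.
n = 251 gives 157126 ≤ 157278, while n = 252 gives 158382 > 157278; so the answer is index 251.

251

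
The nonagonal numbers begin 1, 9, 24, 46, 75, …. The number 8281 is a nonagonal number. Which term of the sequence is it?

Set n(7n−5)/2 = 8281, giving 7n² − 5n − 16562 = 0.
The discriminant is 25 + 56·8281 = 463761, and √463761 = 681.
So n = (5 + 681) / 14 = 686/14 = 49.
Check: 49·(7·49 − 5)/2 = 8281. ✓

49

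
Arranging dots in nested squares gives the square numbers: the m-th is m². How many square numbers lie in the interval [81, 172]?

5

The n-th square number is n².
Smallest index with value ≥ 81: n = 9 (giving 81).
Largest index with value ≤ 172: n = 13 (giving 169).
Indices 9 through 13: 5 terms.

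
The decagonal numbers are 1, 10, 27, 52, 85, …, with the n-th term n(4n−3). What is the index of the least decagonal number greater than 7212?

43

Solve n(4n−3) > 7212 for integer n.
The largest n with value ≤ 7212 is 42 (since 6930 ≤ 7212 < 7267), so the first above is n = 43, value 7267.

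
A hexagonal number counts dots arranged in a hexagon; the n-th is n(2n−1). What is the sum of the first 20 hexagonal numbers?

Σ i(2i−1) = 2Σi² − Σi over i = 1..20.
Σi = 210 and Σi² = 2870.
2·2870 − 1·210 = 5530.

5530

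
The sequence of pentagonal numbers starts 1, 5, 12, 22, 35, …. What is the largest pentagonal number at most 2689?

2625

Solve n(3n−1)/2 ≤ 2689 for integer n.
n = 42 gives 2625 ≤ 2689, while n = 43 gives 2752 > 2689; so the answer is 2625.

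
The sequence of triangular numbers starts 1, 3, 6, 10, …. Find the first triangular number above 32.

36

Solve n(n+1)/2 > 32 for integer n.
The largest n with value ≤ 32 is 7 (since 28 ≤ 32 < 36), so the first above is n = 8, value 36.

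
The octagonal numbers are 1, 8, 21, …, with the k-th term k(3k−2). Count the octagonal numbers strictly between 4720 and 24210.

The n-th octagonal number is n(3n−2).
Smallest index with value > 4720: n = 41 (giving 4961).
Largest index with value < 24210: n = 90 (giving 24120).
Indices 41 through 90: 50 terms.

50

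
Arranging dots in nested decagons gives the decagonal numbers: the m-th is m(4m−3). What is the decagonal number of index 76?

22876

The 76th decagonal number is n(4n−3) with n = 76.
76·(4·76 − 3) = 76·301 = 22876.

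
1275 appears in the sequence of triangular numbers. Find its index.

Set n(n+1)/2 = 1275, giving n² + n − 2550 = 0.
So n = (-1 + 101) / 2 = 100/2 = 50.
Check: 50·51/2 = 1275. ✓

50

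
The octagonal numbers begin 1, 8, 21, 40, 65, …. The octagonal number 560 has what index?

14

Set n(3n−2) = 560, giving 3n² − 2n − 560 = 0.
So n = (2 + 82) / 6 = 84/6 = 14.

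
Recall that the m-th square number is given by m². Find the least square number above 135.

144

Solve n² > 135 for integer n.
The largest n with value ≤ 135 is 11 (since 121 ≤ 135 < 144), so the first above is n = 12, value 144.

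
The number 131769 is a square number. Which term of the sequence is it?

We need n² = 131769, so n = √131769 = 363.

363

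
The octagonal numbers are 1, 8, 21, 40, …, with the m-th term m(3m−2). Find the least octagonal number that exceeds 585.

645

Solve n(3n−2) > 585 for integer n.
The largest n with value ≤ 585 is 14 (since 560 ≤ 585 < 645), so the first above is n = 15, value 645.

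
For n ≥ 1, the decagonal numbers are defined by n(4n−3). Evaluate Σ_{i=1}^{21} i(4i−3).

Σ i(4i−3) = 4Σi² − 3Σi over i = 1..21.
Σi = 231 and Σi² = 3311.
4·3311 − 3·231 = 12551.

12551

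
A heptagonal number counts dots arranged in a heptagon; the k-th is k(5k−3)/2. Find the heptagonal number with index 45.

4995

The 45th heptagonal number is n(5n−3)/2 with n = 45.
45·(5·45 − 3)/2 = 45·222/2 = 45·111 = 4995.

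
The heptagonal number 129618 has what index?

Set n(5n−3)/2 = 129618, giving 5n² − 3n − 259236 = 0.
The discriminant is 9 + 40·129618 = 5184729, and √5184729 = 2277.
So n = (3 + 2277) / 10 = 2280/10 = 228.

228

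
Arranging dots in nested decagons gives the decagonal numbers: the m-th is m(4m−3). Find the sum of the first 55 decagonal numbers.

Σ i(4i−3) = 4Σi² − 3Σi over i = 1..55.
Σi = 1540 and Σi² = 56980.
4·56980 − 3·1540 = 223300.

223300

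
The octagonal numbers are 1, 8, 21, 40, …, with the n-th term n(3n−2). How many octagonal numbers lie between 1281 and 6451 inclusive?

26

The n-th octagonal number is n(3n−2).
Smallest index with value ≥ 1281: n = 21 (giving 1281).
Largest index with value ≤ 6451: n = 46 (giving 6256).
Indices 21 through 46: 26 terms.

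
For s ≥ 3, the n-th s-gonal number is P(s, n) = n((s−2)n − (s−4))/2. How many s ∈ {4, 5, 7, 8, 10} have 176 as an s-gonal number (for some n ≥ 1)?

2

s = 4: P(4, 13) = 169 and P(4, 14) = 196; 176 is not s-gonal.
s = 5: P(5, 11) = 176. ✓
s = 7: P(7, 8) = 148 and P(7, 9) = 189; 176 is not s-gonal.
s = 8: P(8, 8) = 176. ✓
s = 10: P(10, 7) = 175 and P(10, 8) = 232; 176 is not s-gonal.
Hits: s ∈ {5, 8} → 2.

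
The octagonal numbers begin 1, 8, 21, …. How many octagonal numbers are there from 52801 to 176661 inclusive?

111

The n-th octagonal number is n(3n−2).
Smallest index with value ≥ 52801: n = 133 (giving 52801).
Largest index with value ≤ 176661: n = 243 (giving 176661).
Indices 133 through 243: 111 terms.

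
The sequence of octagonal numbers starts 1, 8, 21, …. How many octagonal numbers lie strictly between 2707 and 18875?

The n-th octagonal number is n(3n−2).
Smallest index with value > 2707: n = 31 (giving 2821).
Largest index with value < 18875: n = 79 (giving 18565).
Indices 31 through 79: 49 terms.

49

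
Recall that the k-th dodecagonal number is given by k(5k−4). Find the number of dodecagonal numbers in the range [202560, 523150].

122

The n-th dodecagonal number is n(5n−4).
Smallest index with value ≥ 202560: n = 202 (giving 203212).
Largest index with value ≤ 523150: n = 323 (giving 520353).
Indices 202 through 323: 122 terms.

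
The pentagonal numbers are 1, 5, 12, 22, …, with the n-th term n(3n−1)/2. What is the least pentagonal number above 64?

Solve n(3n−1)/2 > 64 for integer n.
The largest n with value ≤ 64 is 6 (since 51 ≤ 64 < 70), so the first above is n = 7, value 70.

70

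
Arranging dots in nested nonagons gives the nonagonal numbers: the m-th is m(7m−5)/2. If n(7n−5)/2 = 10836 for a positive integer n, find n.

56

Set n(7n−5)/2 = 10836, giving 7n² − 5n − 21672 = 0.
The discriminant is 25 + 56·10836 = 606841, and √606841 = 779.
So n = (5 + 779) / 14 = 784/14 = 56.
Check: 56·(7·56 − 5)/2 = 10836. ✓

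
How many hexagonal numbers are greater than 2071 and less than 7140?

27

The n-th hexagonal number is n(2n−1).
Smallest index with value > 2071: n = 33 (giving 2145).
Largest index with value < 7140: n = 59 (giving 6903).
Indices 33 through 59: 27 terms.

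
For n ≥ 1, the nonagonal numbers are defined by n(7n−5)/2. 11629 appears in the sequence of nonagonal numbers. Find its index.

58

Set n(7n−5)/2 = 11629, giving 7n² − 5n − 23258 = 0.
The discriminant is 25 + 56·11629 = 651249, and √651249 = 807.
So n = (5 + 807) / 14 = 812/14 = 58.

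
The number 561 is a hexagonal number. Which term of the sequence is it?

17

Set n(2n−1) = 561, giving 2n² − n − 561 = 0.
The discriminant is 1 + 8·561 = 4489, and √4489 = 67.
So n = (1 + 67) / 4 = 68/4 = 17.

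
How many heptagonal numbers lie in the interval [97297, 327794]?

165

The n-th heptagonal number is n(5n−3)/2.
Smallest index with value ≥ 97297: n = 198 (giving 97713).
Largest index with value ≤ 327794: n = 362 (giving 327067).
Indices 198 through 362: 165 terms.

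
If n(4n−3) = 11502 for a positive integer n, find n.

54

Set n(4n−3) = 11502, giving 4n² − 3n − 11502 = 0.
The discriminant is 9 + 16·11502 = 184041, and √184041 = 429.
So n = (3 + 429) / 8 = 432/8 = 54.
Check: 54·(4·54 − 3) = 11502. ✓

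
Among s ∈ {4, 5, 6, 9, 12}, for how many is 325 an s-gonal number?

2

s = 4: P(4, 18) = 324 and P(4, 19) = 361; 325 is not s-gonal.
s = 5: P(5, 14) = 287 and P(5, 15) = 330; 325 is not s-gonal.
s = 6: P(6, 13) = 325. ✓
s = 9: P(9, 10) = 325. ✓
s = 12: P(12, 8) = 288 and P(12, 9) = 369; 325 is not s-gonal.
Hits: s ∈ {6, 9} → 2.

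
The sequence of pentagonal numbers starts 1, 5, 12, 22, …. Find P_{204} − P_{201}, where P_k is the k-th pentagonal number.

204·(3·204 − 1)/2 = 62322 and 201·(3·201 − 1)/2 = 60501.
Difference: 62322 − 60501 = 1821.

1821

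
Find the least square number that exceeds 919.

Solve n² > 919 for integer n.
The largest n with value ≤ 919 is 30 (since 900 ≤ 919 < 961), so the first above is n = 31, value 961.

961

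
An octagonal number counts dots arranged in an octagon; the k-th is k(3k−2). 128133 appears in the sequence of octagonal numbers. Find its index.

207

Set n(3n−2) = 128133, giving 3n² − 2n − 128133 = 0.
The discriminant is 4 + 12·128133 = 1537600, and √1537600 = 1240.
So n = (2 + 1240) / 6 = 1242/6 = 207.
Check: 207·(3·207 − 2) = 128133. ✓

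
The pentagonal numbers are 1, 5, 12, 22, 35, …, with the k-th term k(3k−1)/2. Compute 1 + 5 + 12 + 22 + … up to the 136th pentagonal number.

1266976

Σ i(3i−1)/2 = (3Σi² − Σi) / 2 over i = 1..136.
Σi = 9316 and Σi² = 847756.
(3·847756 − 1·9316) / 2 = 2533952/2 = 1266976.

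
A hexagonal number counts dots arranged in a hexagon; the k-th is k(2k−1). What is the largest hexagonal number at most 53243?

Solve n(2n−1) ≤ 53243 for integer n.
n = 163 gives 52975 ≤ 53243, while n = 164 gives 53628 > 53243; so the answer is 52975.

52975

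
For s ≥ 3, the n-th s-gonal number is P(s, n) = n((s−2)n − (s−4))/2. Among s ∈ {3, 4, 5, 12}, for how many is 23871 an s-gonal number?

1

s = 3: P(3, 218) = 23871. ✓
s = 4: P(4, 154) = 23716 and P(4, 155) = 24025; 23871 is not s-gonal.
s = 5: P(5, 126) = 23751 and P(5, 127) = 24130; 23871 is not s-gonal.
s = 12: P(12, 69) = 23529 and P(12, 70) = 24220; 23871 is not s-gonal.
Hits: s ∈ {3} → 1.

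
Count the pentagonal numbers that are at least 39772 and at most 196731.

200

The n-th pentagonal number is n(3n−1)/2.
Smallest index with value ≥ 39772: n = 163 (giving 39772).
Largest index with value ≤ 196731: n = 362 (giving 196385).
Indices 163 through 362: 200 terms.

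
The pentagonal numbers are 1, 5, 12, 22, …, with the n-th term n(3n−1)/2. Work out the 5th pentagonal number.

The 5th pentagonal number is n(3n−1)/2 with n = 5.
5·(3·5 − 1)/2 = 5·14/2 = 5·7 = 35.

35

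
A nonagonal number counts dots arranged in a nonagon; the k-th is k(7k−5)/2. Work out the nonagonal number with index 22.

1639

22·(7·22 − 5)/2 = 22·149/2 = 1639.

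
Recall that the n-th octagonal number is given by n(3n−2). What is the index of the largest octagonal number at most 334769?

Solve n(3n−2) ≤ 334769 for integer n.
n = 334 gives 334000 ≤ 334769, while n = 335 gives 336005 > 334769; so the answer is index 334.

334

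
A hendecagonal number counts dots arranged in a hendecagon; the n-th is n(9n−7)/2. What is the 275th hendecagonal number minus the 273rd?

275·(9·275 − 7)/2 = 339350 and 273·(9·273 − 7)/2 = 334425.
Difference: 339350 − 334425 = 4925.

4925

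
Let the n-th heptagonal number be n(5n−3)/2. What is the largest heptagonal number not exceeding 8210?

8037

Solve n(5n−3)/2 ≤ 8210 for integer n.
n = 57 gives 8037 ≤ 8210, while n = 58 gives 8323 > 8210; so the answer is 8037.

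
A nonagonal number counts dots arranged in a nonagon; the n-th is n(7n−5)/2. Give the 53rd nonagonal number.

9699

The 53rd nonagonal number is n(7n−5)/2 with n = 53.
53·(7·53 − 5)/2 = 53·366/2 = 53·183 = 9699.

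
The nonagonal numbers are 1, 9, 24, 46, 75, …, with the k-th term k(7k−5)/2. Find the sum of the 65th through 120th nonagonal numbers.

1715280

Σ i(7i−5)/2 = (7Σi² − 5Σi) / 2 over i = 65..120.
Σi = 7260 − 2080 = 5180 and Σi² = 583220 − 89440 = 493780.
(7·493780 − 5·5180) / 2 = 3430560/2 = 1715280.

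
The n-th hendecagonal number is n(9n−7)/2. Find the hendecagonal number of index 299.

401258

299·(9·299 − 7)/2 = 299·2684/2 = 299·1342 = 401258.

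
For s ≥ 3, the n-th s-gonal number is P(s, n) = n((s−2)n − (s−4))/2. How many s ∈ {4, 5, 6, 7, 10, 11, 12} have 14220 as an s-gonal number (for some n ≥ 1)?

s = 4: P(4, 119) = 14161 and P(4, 120) = 14400; 14220 is not s-gonal.
s = 5: P(5, 97) = 14065 and P(5, 98) = 14357; 14220 is not s-gonal.
s = 6: P(6, 84) = 14028 and P(6, 85) = 14365; 14220 is not s-gonal.
s = 7: P(7, 75) = 13950 and P(7, 76) = 14326; 14220 is not s-gonal.
s = 10: P(10, 60) = 14220. ✓
s = 11: P(11, 56) = 13916 and P(11, 57) = 14421; 14220 is not s-gonal.
s = 12: P(12, 53) = 13833 and P(12, 54) = 14364; 14220 is not s-gonal.
Hits: s ∈ {10} → 1.

1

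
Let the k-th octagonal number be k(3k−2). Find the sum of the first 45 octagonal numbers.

Σ i(3i−2) = 3Σi² − 2Σi over i = 1..45.
Σi = 1035 and Σi² = 31395.
3·31395 − 2·1035 = 92115.

92115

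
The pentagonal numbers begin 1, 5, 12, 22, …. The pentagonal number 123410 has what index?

Set n(3n−1)/2 = 123410, giving 3n² − n − 246820 = 0.
So n = (1 + 1721) / 6 = 1722/6 = 287.
Check: 287·(3·287 − 1)/2 = 123410. ✓

287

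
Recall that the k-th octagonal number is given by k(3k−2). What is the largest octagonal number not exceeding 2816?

Solve n(3n−2) ≤ 2816 for integer n.
n = 30 gives 2640 ≤ 2816, while n = 31 gives 2821 > 2816; so the answer is 2640.

2640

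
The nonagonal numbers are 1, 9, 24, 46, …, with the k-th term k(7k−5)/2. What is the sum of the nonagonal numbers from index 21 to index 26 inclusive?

Σ i(7i−5)/2 = (7Σi² − 5Σi) / 2 over i = 21..26.
Σi = 351 − 210 = 141 and Σi² = 6201 − 2870 = 3331.
(7·3331 − 5·141) / 2 = 22612/2 = 11306.

11306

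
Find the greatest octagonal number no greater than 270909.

269400

Solve n(3n−2) ≤ 270909 for integer n.
n = 300 gives 269400 ≤ 270909, while n = 301 gives 271201 > 270909; so the answer is 269400.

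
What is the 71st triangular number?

2556

The 71st triangular number is n(n+1)/2 with n = 71.
71·72/2 = 5112/2 = 2556.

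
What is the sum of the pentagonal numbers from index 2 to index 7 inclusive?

Σ i(3i−1)/2 = (3Σi² − Σi) / 2 over i = 2..7.
Σi = 28 − 1 = 27 and Σi² = 140 − 1 = 139.
(3·139 − 1·27) / 2 = 390/2 = 195.

195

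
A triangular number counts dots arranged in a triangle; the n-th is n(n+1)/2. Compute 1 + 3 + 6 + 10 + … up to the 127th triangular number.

349504

Σ i(i+1)/2 = (Σi² + Σi) / 2 over i = 1..127.
Σi = 8128 and Σi² = 690880.
(1·690880 + 1·8128) / 2 = 699008/2 = 349504.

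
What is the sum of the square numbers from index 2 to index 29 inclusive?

Σ_{i=2}^{29} i² = 8555 − 1 = 8554.

8554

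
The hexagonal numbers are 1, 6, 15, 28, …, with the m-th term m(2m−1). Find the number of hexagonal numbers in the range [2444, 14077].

The n-th hexagonal number is n(2n−1).
Smallest index with value ≥ 2444: n = 36 (giving 2556).
Largest index with value ≤ 14077: n = 84 (giving 14028).
Indices 36 through 84: 49 terms.

49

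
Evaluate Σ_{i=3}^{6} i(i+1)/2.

Σ i(i+1)/2 = (Σi² + Σi) / 2 over i = 3..6.
Σi = 21 − 3 = 18 and Σi² = 91 − 5 = 86.
(1·86 + 1·18) / 2 = 104/2 = 52.

52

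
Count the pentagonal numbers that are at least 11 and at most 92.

The n-th pentagonal number is n(3n−1)/2.
Smallest index with value ≥ 11: n = 3 (giving 12).
Largest index with value ≤ 92: n = 8 (giving 92).
Indices 3 through 8: 6 terms.

6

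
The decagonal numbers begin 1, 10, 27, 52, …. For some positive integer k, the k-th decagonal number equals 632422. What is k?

398

Set n(4n−3) = 632422, giving 4n² − 3n − 632422 = 0.
The discriminant is 9 + 16·632422 = 10118761, and √10118761 = 3181.
So n = (3 + 3181) / 8 = 3184/8 = 398.
Check: 398·(4·398 − 3) = 632422. ✓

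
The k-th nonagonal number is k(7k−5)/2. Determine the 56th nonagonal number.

The 56th nonagonal number is n(7n−5)/2 with n = 56.
56·(7·56 − 5)/2 = 56·387/2 = 10836.

10836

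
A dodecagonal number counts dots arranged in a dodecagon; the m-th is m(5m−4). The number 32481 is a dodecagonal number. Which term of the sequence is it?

81

Set n(5n−4) = 32481, giving 5n² − 4n − 32481 = 0.
The discriminant is 16 + 20·32481 = 649636, and √649636 = 806.
So n = (4 + 806) / 10 = 810/10 = 81.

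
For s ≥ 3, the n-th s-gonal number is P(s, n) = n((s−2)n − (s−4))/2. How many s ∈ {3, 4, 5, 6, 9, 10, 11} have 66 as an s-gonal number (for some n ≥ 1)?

2

s = 3: P(3, 11) = 66. ✓
s = 4: P(4, 8) = 64 and P(4, 9) = 81; 66 is not s-gonal.
s = 5: P(5, 6) = 51 and P(5, 7) = 70; 66 is not s-gonal.
s = 6: P(6, 6) = 66. ✓
s = 9: P(9, 4) = 46 and P(9, 5) = 75; 66 is not s-gonal.
s = 10: P(10, 4) = 52 and P(10, 5) = 85; 66 is not s-gonal.
s = 11: P(11, 4) = 58 and P(11, 5) = 95; 66 is not s-gonal.
Hits: s ∈ {3, 6} → 2.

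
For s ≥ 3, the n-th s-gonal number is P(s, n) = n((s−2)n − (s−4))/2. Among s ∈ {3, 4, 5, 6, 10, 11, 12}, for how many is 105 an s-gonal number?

s = 3: P(3, 14) = 105. ✓
s = 4: P(4, 10) = 100 and P(4, 11) = 121; 105 is not s-gonal.
s = 5: P(5, 8) = 92 and P(5, 9) = 117; 105 is not s-gonal.
s = 6: P(6, 7) = 91 and P(6, 8) = 120; 105 is not s-gonal.
s = 10: P(10, 5) = 85 and P(10, 6) = 126; 105 is not s-gonal.
s = 11: P(11, 5) = 95 and P(11, 6) = 141; 105 is not s-gonal.
s = 12: P(12, 5) = 105. ✓
Hits: s ∈ {3, 12} → 2.

2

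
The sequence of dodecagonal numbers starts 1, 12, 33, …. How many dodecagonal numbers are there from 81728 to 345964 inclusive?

The n-th dodecagonal number is n(5n−4).
Smallest index with value ≥ 81728: n = 129 (giving 82689).
Largest index with value ≤ 345964: n = 263 (giving 344793).
Indices 129 through 263: 135 terms.

135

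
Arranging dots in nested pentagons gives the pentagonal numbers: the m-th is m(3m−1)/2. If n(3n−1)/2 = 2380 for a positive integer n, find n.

Set n(3n−1)/2 = 2380, giving 3n² − n − 4760 = 0.
The discriminant is 1 + 24·2380 = 57121, and √57121 = 239.
So n = (1 + 239) / 6 = 240/6 = 40.

40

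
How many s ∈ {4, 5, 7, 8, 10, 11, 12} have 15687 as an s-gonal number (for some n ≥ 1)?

1

s = 4: P(4, 125) = 15625 and P(4, 126) = 15876; 15687 is not s-gonal.
s = 5: P(5, 102) = 15555 and P(5, 103) = 15862; 15687 is not s-gonal.
s = 7: P(7, 79) = 15484 and P(7, 80) = 15880; 15687 is not s-gonal.
s = 8: P(8, 72) = 15408 and P(8, 73) = 15841; 15687 is not s-gonal.
s = 10: P(10, 63) = 15687. ✓
s = 11: P(11, 59) = 15458 and P(11, 60) = 15990; 15687 is not s-gonal.
s = 12: P(12, 56) = 15456 and P(12, 57) = 16017; 15687 is not s-gonal.
Hits: s ∈ {10} → 1.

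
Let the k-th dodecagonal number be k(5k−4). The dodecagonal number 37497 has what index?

87

Set n(5n−4) = 37497, giving 5n² − 4n − 37497 = 0.
The discriminant is 16 + 20·37497 = 749956, and √749956 = 866.
So n = (4 + 866) / 10 = 870/10 = 87.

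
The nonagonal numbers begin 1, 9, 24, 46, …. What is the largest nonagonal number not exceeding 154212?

153825

Solve n(7n−5)/2 ≤ 154212 for integer n.
n = 210 gives 153825 ≤ 154212, while n = 211 gives 155296 > 154212; so the answer is 153825.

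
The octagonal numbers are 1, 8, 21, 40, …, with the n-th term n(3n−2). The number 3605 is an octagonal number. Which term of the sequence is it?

35

Set n(3n−2) = 3605, giving 3n² − 2n − 3605 = 0.
So n = (2 + 208) / 6 = 210/6 = 35.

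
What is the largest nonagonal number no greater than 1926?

1794

Solve n(7n−5)/2 ≤ 1926 for integer n.
n = 23 gives 1794 ≤ 1926, while n = 24 gives 1956 > 1926; so the answer is 1794.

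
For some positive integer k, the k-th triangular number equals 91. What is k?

13

Set n(n+1)/2 = 91, giving n² + n − 182 = 0.
So n = (-1 + 27) / 2 = 26/2 = 13.
Check: 13·14/2 = 91. ✓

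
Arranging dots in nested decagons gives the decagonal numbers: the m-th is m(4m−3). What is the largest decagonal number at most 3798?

Solve n(4n−3) ≤ 3798 for integer n.
n = 31 gives 3751 ≤ 3798, while n = 32 gives 4000 > 3798; so the answer is 3751.

3751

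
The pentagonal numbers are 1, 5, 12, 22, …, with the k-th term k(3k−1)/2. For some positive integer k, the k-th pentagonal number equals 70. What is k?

7

Set n(3n−1)/2 = 70, giving 3n² − n − 140 = 0.
So n = (1 + 41) / 6 = 42/6 = 7.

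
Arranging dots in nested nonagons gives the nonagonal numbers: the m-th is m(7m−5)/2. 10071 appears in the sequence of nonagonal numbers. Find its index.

Set n(7n−5)/2 = 10071, giving 7n² − 5n − 20142 = 0.
The discriminant is 25 + 56·10071 = 564001, and √564001 = 751.
So n = (5 + 751) / 14 = 756/14 = 54.

54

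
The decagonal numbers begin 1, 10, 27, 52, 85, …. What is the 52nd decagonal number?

The 52nd decagonal number is n(4n−3) with n = 52.
52·(4·52 − 3) = 52·205 = 10660.

10660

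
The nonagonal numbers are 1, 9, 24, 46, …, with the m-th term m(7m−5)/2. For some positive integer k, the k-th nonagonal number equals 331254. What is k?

308

Set n(7n−5)/2 = 331254, giving 7n² − 5n − 662508 = 0.
So n = (5 + 4307) / 14 = 4312/14 = 308.
Check: 308·(7·308 − 5)/2 = 331254. ✓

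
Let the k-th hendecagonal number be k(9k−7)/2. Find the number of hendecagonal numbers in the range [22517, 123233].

94

The n-th hendecagonal number is n(9n−7)/2.
Smallest index with value ≥ 22517: n = 72 (giving 23076).
Largest index with value ≤ 123233: n = 165 (giving 121935).
Indices 72 through 165: 94 terms.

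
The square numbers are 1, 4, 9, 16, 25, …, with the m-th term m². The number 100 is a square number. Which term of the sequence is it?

10

We need n² = 100, so n = √100 = 10.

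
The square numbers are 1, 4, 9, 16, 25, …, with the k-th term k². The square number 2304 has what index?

We need n² = 2304, so n = √2304 = 48.

48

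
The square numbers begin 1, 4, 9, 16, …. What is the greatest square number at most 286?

256

Solve n² ≤ 286 for integer n.
n = 16 gives 256 ≤ 286, while n = 17 gives 289 > 286; so the answer is 256.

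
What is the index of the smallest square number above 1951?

45

Solve n² > 1951 for integer n.
The largest n with value ≤ 1951 is 44 (since 1936 ≤ 1951 < 2025), so the first above is n = 45, value 2025.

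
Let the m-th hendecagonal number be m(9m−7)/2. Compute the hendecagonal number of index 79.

The 79th hendecagonal number is n(9n−7)/2 with n = 79.
79·(9·79 − 7)/2 = 79·704/2 = 79·352 = 27808.

27808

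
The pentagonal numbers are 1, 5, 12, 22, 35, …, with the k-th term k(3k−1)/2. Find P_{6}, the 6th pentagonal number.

51

6·(3·6 − 1)/2 = 6·17/2 = 51.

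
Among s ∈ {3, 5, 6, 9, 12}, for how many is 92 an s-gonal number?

s = 3: P(3, 13) = 91 and P(3, 14) = 105; 92 is not s-gonal.
s = 5: P(5, 8) = 92. ✓
s = 6: P(6, 7) = 91 and P(6, 8) = 120; 92 is not s-gonal.
s = 9: P(9, 5) = 75 and P(9, 6) = 111; 92 is not s-gonal.
s = 12: P(12, 4) = 64 and P(12, 5) = 105; 92 is not s-gonal.
Hits: s ∈ {5} → 1.

1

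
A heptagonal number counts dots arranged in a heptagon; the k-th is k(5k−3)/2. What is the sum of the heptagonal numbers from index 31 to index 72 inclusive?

Σ i(5i−3)/2 = (5Σi² − 3Σi) / 2 over i = 31..72.
Σi = 2628 − 465 = 2163 and Σi² = 127020 − 9455 = 117565.
(5·117565 − 3·2163) / 2 = 581336/2 = 290668.

290668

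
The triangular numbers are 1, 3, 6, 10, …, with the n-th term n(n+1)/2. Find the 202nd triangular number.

20503

The 202nd triangular number is n(n+1)/2 with n = 202.
202·203/2 = 41006/2 = 20503.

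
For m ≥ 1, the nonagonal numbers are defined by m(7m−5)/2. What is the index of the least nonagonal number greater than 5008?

39

Solve n(7n−5)/2 > 5008 for integer n.
The largest n with value ≤ 5008 is 38 (since 4959 ≤ 5008 < 5226), so the first above is n = 39, value 5226.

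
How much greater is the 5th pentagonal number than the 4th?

13

Consecutive pentagonal numbers differ by 3n − 2: here 3·5 − 2 = 13.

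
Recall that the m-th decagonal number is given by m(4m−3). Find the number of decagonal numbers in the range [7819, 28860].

41

The n-th decagonal number is n(4n−3).
Smallest index with value ≥ 7819: n = 45 (giving 7965).
Largest index with value ≤ 28860: n = 85 (giving 28645).
Indices 45 through 85: 41 terms.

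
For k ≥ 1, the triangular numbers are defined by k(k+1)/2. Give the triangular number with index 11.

The 11th triangular number is n(n+1)/2 with n = 11.
11·12/2 = 132/2 = 66.

66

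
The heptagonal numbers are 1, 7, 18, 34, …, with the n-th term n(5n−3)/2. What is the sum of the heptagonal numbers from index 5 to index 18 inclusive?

4956

Σ i(5i−3)/2 = (5Σi² − 3Σi) / 2 over i = 5..18.
Σi = 171 − 10 = 161 and Σi² = 2109 − 30 = 2079.
(5·2079 − 3·161) / 2 = 9912/2 = 4956.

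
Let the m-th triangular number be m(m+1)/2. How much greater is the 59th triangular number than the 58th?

59

Consecutive triangular numbers differ by n: T_{59} − T_{58} = 59.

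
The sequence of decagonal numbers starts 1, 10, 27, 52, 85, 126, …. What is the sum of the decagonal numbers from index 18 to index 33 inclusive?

41752

Σ i(4i−3) = 4Σi² − 3Σi over i = 18..33.
Σi = 561 − 153 = 408 and Σi² = 12529 − 1785 = 10744.
4·10744 − 3·408 = 41752.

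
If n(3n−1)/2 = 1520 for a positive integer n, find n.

32

Set n(3n−1)/2 = 1520, giving 3n² − n − 3040 = 0.
The discriminant is 1 + 24·1520 = 36481, and √36481 = 191.
So n = (1 + 191) / 6 = 192/6 = 32.
Check: 32·(3·32 − 1)/2 = 1520. ✓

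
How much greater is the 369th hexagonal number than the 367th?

2942

369·(2·369 − 1) = 271953 and 367·(2·367 − 1) = 269011.
Difference: 271953 − 269011 = 2942.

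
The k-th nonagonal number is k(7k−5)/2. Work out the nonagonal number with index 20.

1350

The 20th nonagonal number is n(7n−5)/2 with n = 20.
20·(7·20 − 5)/2 = 20·135/2 = 1350.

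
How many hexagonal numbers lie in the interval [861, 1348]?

The n-th hexagonal number is n(2n−1).
Smallest index with value ≥ 861: n = 21 (giving 861).
Largest index with value ≤ 1348: n = 26 (giving 1326).
Indices 21 through 26: 6 terms.

6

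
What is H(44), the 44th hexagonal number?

3828

44·(2·44 − 1) = 44·87 = 3828.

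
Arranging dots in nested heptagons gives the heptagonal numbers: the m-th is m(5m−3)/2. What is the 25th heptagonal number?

1525

The 25th heptagonal number is n(5n−3)/2 with n = 25.
25·(5·25 − 3)/2 = 25·122/2 = 25·61 = 1525.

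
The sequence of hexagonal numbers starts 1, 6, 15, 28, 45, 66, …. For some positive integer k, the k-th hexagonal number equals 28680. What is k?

Set n(2n−1) = 28680, giving 2n² − n − 28680 = 0.
The discriminant is 1 + 8·28680 = 229441, and √229441 = 479.
So n = (1 + 479) / 4 = 480/4 = 120.
Check: 120·(2·120 − 1) = 28680. ✓

120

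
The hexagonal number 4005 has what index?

Set n(2n−1) = 4005, giving 2n² − n − 4005 = 0.
The discriminant is 1 + 8·4005 = 32041, and √32041 = 179.
So n = (1 + 179) / 4 = 180/4 = 45.
Check: 45·(2·45 − 1) = 4005. ✓

45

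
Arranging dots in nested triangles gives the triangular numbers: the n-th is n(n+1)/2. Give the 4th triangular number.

10

The 4th triangular number is n(n+1)/2 with n = 4.
4·5/2 = 20/2 = 10.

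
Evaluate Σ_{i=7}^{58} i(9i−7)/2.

293956

Σ i(9i−7)/2 = (9Σi² − 7Σi) / 2 over i = 7..58.
Σi = 1711 − 21 = 1690 and Σi² = 66729 − 91 = 66638.
(9·66638 − 7·1690) / 2 = 587912/2 = 293956.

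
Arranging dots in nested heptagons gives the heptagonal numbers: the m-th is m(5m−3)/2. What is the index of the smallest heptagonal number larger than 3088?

36

Solve n(5n−3)/2 > 3088 for integer n.
The largest n with value ≤ 3088 is 35 (since 3010 ≤ 3088 < 3186), so the first above is n = 36, value 3186.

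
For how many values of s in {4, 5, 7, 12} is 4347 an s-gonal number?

s = 4: P(4, 65) = 4225 and P(4, 66) = 4356; 4347 is not s-gonal.
s = 5: P(5, 54) = 4347. ✓
s = 7: P(7, 42) = 4347. ✓
s = 12: P(12, 29) = 4089 and P(12, 30) = 4380; 4347 is not s-gonal.
Hits: s ∈ {5, 7} → 2.

2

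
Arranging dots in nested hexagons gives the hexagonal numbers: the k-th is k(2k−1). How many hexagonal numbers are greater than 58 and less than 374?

8

The n-th hexagonal number is n(2n−1).
Smallest index with value > 58: n = 6 (giving 66).
Largest index with value < 374: n = 13 (giving 325).
Indices 6 through 13: 8 terms.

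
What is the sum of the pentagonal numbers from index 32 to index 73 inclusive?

Σ i(3i−1)/2 = (3Σi² − Σi) / 2 over i = 32..73.
Σi = 2701 − 496 = 2205 and Σi² = 132349 − 10416 = 121933.
(3·121933 − 1·2205) / 2 = 363594/2 = 181797.

181797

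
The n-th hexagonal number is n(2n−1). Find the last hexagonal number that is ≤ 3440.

Solve n(2n−1) ≤ 3440 for integer n.
n = 41 gives 3321 ≤ 3440, while n = 42 gives 3486 > 3440; so the answer is 3321.

3321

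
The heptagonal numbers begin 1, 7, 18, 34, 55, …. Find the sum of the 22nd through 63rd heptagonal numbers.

Σ i(5i−3)/2 = (5Σi² − 3Σi) / 2 over i = 22..63.
Σi = 2016 − 231 = 1785 and Σi² = 85344 − 3311 = 82033.
(5·82033 − 3·1785) / 2 = 404810/2 = 202405.

202405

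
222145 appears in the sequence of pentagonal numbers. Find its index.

Set n(3n−1)/2 = 222145, giving 3n² − n − 444290 = 0.
The discriminant is 1 + 24·222145 = 5331481, and √5331481 = 2309.
So n = (1 + 2309) / 6 = 2310/6 = 385.

385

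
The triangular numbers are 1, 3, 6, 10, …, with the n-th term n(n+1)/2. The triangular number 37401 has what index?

Set n(n+1)/2 = 37401, giving n² + n − 74802 = 0.
So n = (-1 + 547) / 2 = 546/2 = 273.

273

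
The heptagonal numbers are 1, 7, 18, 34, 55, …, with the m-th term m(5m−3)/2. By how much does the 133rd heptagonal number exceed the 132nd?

661

Consecutive heptagonal numbers differ by 5n − 4: here 5·133 − 4 = 661.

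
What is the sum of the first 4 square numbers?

Σ_{i=1}^{4} i² = 4·5·9/6 = 30.

30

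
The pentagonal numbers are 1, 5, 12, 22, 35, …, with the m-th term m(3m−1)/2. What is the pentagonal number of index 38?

The 38th pentagonal number is n(3n−1)/2 with n = 38.
38·(3·38 − 1)/2 = 38·113/2 = 2147.

2147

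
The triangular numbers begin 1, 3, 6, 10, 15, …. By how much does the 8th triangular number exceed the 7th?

8

Consecutive triangular numbers differ by n: T_{8} − T_{7} = 8.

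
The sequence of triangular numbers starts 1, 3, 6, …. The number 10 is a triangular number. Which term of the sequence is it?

4

Set n(n+1)/2 = 10, giving n² + n − 20 = 0.
So n = (-1 + 9) / 2 = 8/2 = 4.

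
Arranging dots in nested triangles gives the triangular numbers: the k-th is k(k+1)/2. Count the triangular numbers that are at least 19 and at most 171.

13

The n-th triangular number is n(n+1)/2.
Smallest index with value ≥ 19: n = 6 (giving 21).
Largest index with value ≤ 171: n = 18 (giving 171).
Indices 6 through 18: 13 terms.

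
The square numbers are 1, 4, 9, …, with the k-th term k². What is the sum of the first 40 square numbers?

22140

Σ_{i=1}^{40} i² = 40·41·81/6 = 22140.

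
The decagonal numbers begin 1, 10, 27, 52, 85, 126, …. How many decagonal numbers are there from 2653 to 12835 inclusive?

The n-th decagonal number is n(4n−3).
Smallest index with value ≥ 2653: n = 27 (giving 2835).
Largest index with value ≤ 12835: n = 57 (giving 12825).
Indices 27 through 57: 31 terms.

31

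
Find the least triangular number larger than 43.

Solve n(n+1)/2 > 43 for integer n.
The largest n with value ≤ 43 is 8 (since 36 ≤ 43 < 45), so the first above is n = 9, value 45.

45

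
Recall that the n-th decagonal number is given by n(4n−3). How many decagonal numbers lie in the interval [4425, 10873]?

19

The n-th decagonal number is n(4n−3).
Smallest index with value ≥ 4425: n = 34 (giving 4522).
Largest index with value ≤ 10873: n = 52 (giving 10660).
Indices 34 through 52: 19 terms.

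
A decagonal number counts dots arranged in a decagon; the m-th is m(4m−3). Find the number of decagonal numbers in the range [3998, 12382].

The n-th decagonal number is n(4n−3).
Smallest index with value ≥ 3998: n = 32 (giving 4000).
Largest index with value ≤ 12382: n = 56 (giving 12376).
Indices 32 through 56: 25 terms.

25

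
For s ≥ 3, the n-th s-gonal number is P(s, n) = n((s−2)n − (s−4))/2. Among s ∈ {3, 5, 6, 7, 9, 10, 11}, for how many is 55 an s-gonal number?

2

s = 3: P(3, 10) = 55. ✓
s = 5: P(5, 6) = 51 and P(5, 7) = 70; 55 is not s-gonal.
s = 6: P(6, 5) = 45 and P(6, 6) = 66; 55 is not s-gonal.
s = 7: P(7, 5) = 55. ✓
s = 9: P(9, 4) = 46 and P(9, 5) = 75; 55 is not s-gonal.
s = 10: P(10, 4) = 52 and P(10, 5) = 85; 55 is not s-gonal.
s = 11: P(11, 3) = 30 and P(11, 4) = 58; 55 is not s-gonal.
Hits: s ∈ {3, 7} → 2.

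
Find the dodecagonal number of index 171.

145521

The 171st dodecagonal number is n(5n−4) with n = 171.
171·(5·171 − 4) = 171·851 = 145521.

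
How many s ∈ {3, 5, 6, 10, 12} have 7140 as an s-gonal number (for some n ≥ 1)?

s = 3: P(3, 119) = 7140. ✓
s = 5: P(5, 69) = 7107 and P(5, 70) = 7315; 7140 is not s-gonal.
s = 6: P(6, 60) = 7140. ✓
s = 10: P(10, 42) = 6930 and P(10, 43) = 7267; 7140 is not s-gonal.
s = 12: P(12, 38) = 7068 and P(12, 39) = 7449; 7140 is not s-gonal.
Hits: s ∈ {3, 6} → 2.

2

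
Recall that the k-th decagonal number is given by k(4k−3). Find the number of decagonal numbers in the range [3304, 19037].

The n-th decagonal number is n(4n−3).
Smallest index with value ≥ 3304: n = 30 (giving 3510).
Largest index with value ≤ 19037: n = 69 (giving 18837).
Indices 30 through 69: 40 terms.

40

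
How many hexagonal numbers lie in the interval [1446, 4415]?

The n-th hexagonal number is n(2n−1).
Smallest index with value ≥ 1446: n = 28 (giving 1540).
Largest index with value ≤ 4415: n = 47 (giving 4371).
Indices 28 through 47: 20 terms.

20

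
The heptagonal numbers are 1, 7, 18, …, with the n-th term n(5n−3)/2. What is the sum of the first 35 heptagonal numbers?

36330

Σ i(5i−3)/2 = (5Σi² − 3Σi) / 2 over i = 1..35.
Σi = 630 and Σi² = 14910.
(5·14910 − 3·630) / 2 = 72660/2 = 36330.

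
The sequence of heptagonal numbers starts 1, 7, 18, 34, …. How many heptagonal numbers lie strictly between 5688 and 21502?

45

The n-th heptagonal number is n(5n−3)/2.
Smallest index with value > 5688: n = 49 (giving 5929).
Largest index with value < 21502: n = 93 (giving 21483).
Indices 49 through 93: 45 terms.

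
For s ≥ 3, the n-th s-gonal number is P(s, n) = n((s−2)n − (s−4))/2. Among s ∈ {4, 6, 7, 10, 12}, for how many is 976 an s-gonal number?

1

s = 4: P(4, 31) = 961 and P(4, 32) = 1024; 976 is not s-gonal.
s = 6: P(6, 22) = 946 and P(6, 23) = 1035; 976 is not s-gonal.
s = 7: P(7, 20) = 970 and P(7, 21) = 1071; 976 is not s-gonal.
s = 10: P(10, 16) = 976. ✓
s = 12: P(12, 14) = 924 and P(12, 15) = 1065; 976 is not s-gonal.
Hits: s ∈ {10} → 1.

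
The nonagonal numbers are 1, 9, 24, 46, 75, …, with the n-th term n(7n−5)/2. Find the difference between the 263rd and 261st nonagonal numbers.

3663

263·(7·263 − 5)/2 = 241434 and 261·(7·261 − 5)/2 = 237771.
Difference: 241434 − 237771 = 3663.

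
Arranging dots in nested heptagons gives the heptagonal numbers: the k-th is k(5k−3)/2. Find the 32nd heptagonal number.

2512

32·(5·32 − 3)/2 = 32·157/2 = 2512.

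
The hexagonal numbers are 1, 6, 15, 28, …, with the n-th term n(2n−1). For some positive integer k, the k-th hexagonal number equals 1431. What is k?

27

Set n(2n−1) = 1431, giving 2n² − n − 1431 = 0.
The discriminant is 1 + 8·1431 = 11449, and √11449 = 107.
So n = (1 + 107) / 4 = 108/4 = 27.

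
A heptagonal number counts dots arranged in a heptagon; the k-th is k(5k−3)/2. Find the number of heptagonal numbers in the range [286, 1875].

17

The n-th heptagonal number is n(5n−3)/2.
Smallest index with value ≥ 286: n = 11 (giving 286).
Largest index with value ≤ 1875: n = 27 (giving 1782).
Indices 11 through 27: 17 terms.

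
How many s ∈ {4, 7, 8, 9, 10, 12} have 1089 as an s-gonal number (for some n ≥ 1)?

2

s = 4: P(4, 33) = 1089. ✓
s = 7: P(7, 21) = 1071 and P(7, 22) = 1177; 1089 is not s-gonal.
s = 8: P(8, 19) = 1045 and P(8, 20) = 1160; 1089 is not s-gonal.
s = 9: P(9, 18) = 1089. ✓
s = 10: P(10, 16) = 976 and P(10, 17) = 1105; 1089 is not s-gonal.
s = 12: P(12, 15) = 1065 and P(12, 16) = 1216; 1089 is not s-gonal.
Hits: s ∈ {4, 9} → 2.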